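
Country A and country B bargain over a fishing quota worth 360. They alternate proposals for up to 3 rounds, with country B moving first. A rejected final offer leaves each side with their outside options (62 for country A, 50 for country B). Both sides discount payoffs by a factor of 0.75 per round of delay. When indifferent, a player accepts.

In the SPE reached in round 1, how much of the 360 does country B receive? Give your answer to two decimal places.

257.63

Round 3 (country B proposes): country A gets 62 if talks fail, so country B offers 62 and keeps 298.
Round 2 (country A proposes): country B can get 298 next round, worth 0.75 × 298 = 223.5 now; country A offers that and keeps 136.5.
Round 1 (country B proposes): country A can get 136.5 next round, worth 0.75 × 136.5 = 102.375 now; country B offers that and keeps 257.625.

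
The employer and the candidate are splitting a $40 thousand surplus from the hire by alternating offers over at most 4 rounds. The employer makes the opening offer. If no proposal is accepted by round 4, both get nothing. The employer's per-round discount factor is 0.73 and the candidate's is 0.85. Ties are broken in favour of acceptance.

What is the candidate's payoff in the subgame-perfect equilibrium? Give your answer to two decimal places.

By backward induction:
Round 4 (the candidate proposes): the employer will accept anything ≥ 0, so the candidate offers 0 and keeps 40.
Round 3 (the employer proposes): the candidate can get 40 next round, worth 0.85 × 40 = 34 now, so the employer offers 34, keeping 6.
Round 2 (the candidate proposes): the employer can get 6 next round, worth 0.73 × 6 = 4.38 now. The candidate offers 4.38 and keeps 40 − 4.38 = 35.62.
Round 1 (the employer proposes): the candidate can get 35.62 next round, worth 0.85 × 35.62 = 30.277 now, so the employer offers 30.277, keeping 9.723.

30.28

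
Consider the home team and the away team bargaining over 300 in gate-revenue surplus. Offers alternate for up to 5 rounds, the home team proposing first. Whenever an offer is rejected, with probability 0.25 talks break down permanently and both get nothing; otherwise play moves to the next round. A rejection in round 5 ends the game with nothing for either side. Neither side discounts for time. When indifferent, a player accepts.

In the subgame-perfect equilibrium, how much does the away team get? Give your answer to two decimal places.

87.89

Round 5 (the home team proposes): rejection yields 0 for the away team; the home team offers 0 and keeps 300.
Round 4 (the away team proposes): rejecting gives the home team an expected 0.75 × 300 = 225. The away team offers 225 and keeps 300 − 225 = 75.
Round 3 (the home team proposes): rejecting gives the away team an expected 0.75 × 75 = 56.25. The home team offers 56.25 and keeps 300 − 56.25 = 243.75.
Round 2 (the away team proposes): rejecting gives the home team an expected 0.75 × 243.75 = 182.8125. The away team offers 182.8125 and keeps 300 − 182.8125 = 117.1875.
Round 1 (the home team proposes): rejecting gives the away team an expected 0.75 × 117.1875 = 87.890625; the home team offers that and keeps 212.109375.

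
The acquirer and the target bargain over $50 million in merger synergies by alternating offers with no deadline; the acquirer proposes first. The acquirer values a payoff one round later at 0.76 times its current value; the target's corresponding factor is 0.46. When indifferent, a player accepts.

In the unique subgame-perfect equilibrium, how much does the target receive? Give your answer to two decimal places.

Let x be the acquirer's share when the acquirer proposes and y be the target's share when the target proposes.
The target accepts iff offered ≥ 0.46·y, so x = 50 − 0.46y. Symmetrically y = 50 − 0.76x.
Substituting: x = 50 − 0.46(50 − 0.76x), giving x(1 − 0.76·0.46) = 50(1 − 0.46).
So x = 50 × 0.54 / 0.6504 ≈ 41.5129, and the target receives 50 − x ≈ 8.4871.

8.49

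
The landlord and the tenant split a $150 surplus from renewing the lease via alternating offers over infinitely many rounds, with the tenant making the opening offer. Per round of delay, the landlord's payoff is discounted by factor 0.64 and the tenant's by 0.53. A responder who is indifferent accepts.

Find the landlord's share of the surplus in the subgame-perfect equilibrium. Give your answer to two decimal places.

When the tenant proposes, the landlord accepts any offer worth at least 0.64 times what the landlord would get by proposing next round; and vice versa.
This gives x = 150 − 0.64y and y = 150 − 0.53x, where x and y are each side's share when it proposes.
Hence (1 − 0.64·0.53)x = 150(1 − 0.64), i.e. 0.6608·x = 54.
x ≈ 81.7191; the landlord's share is 150 − x ≈ 68.2809.

68.28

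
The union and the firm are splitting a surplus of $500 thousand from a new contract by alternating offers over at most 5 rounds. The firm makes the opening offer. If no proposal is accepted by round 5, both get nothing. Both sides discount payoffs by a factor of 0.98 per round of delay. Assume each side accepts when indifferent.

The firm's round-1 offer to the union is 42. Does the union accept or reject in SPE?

Accept

Round 5 (the firm proposes): rejection yields 0 for the union; the firm offers 0 and keeps 500.
Round 4 (the union proposes): the firm can get 500 next round, worth 0.98 × 500 = 490 now; the union offers that and keeps 10.
Round 3 (the firm proposes): the union can get 10 next round, worth 0.98 × 10 = 9.8 now, so the firm offers 9.8, keeping 490.2.
Round 2 (the union proposes): the firm can get 490.2 next round, worth 0.98 × 490.2 = 480.396 now; the union offers that and keeps 19.604.
So by rejecting in round 1, the union gets 19.604 next round, worth 0.98 × 19.604 = 19.21192 now.
Offer 42 ≥ 19.21192, so the union accepts.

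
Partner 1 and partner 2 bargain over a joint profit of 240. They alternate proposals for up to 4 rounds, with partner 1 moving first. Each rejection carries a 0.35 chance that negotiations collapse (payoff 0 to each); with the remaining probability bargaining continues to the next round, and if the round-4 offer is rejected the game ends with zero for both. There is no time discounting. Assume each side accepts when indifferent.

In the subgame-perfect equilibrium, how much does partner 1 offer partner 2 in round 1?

Round 4 (partner 2 proposes): rejection yields 0 for partner 1; partner 2 offers 0 and keeps 240.
Round 3 (partner 1 proposes): rejecting gives partner 2 an expected 0.65 × 240 = 156; partner 1 offers that and keeps 84.
Round 2 (partner 2 proposes): rejecting gives partner 1 an expected 0.65 × 84 = 54.6, so partner 2 offers 54.6, keeping 185.4.
Round 1 (partner 1 proposes): rejecting gives partner 2 an expected 0.65 × 185.4 = 120.51. Partner 1 offers 120.51 and keeps 240 − 120.51 = 119.49.

120.51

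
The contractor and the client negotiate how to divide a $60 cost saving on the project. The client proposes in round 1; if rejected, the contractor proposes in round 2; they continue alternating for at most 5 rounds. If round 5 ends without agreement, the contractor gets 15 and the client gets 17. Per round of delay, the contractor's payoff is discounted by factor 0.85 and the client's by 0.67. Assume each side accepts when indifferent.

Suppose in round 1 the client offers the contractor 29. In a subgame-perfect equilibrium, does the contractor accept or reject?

Reject

Work out the contractor's continuation value if the offer is rejected.
Round 5 (the client proposes): the contractor gets 15 if talks fail, so the client offers 15 and keeps 45.
Round 4 (the contractor proposes): the client can get 45 next round, worth 0.67 × 45 = 30.15 now. The contractor offers 30.15 and keeps 60 − 30.15 = 29.85.
Round 3 (the client proposes): the contractor can get 29.85 next round, worth 0.85 × 29.85 = 25.3725 now. The client offers 25.3725 and keeps 60 − 25.3725 = 34.6275.
Round 2 (the contractor proposes): the client can get 34.6275 next round, worth 0.67 × 34.6275 = 23.200425 now, so the contractor offers 23.200425, keeping 36.799575.
So by rejecting in round 1, the contractor gets 36.799575 next round, worth 0.85 × 36.799575 = 31.27963875 now.
Offer 29 < 31.27963875, so the contractor rejects.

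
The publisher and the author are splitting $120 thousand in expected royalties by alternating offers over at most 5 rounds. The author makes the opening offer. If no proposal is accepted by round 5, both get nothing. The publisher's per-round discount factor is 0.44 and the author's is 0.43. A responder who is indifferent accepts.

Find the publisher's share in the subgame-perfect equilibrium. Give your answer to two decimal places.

35.79

Round 5 (the author proposes): rejection yields 0 for the publisher; the author offers 0 and keeps 120.
Round 4 (the publisher proposes): the author can get 120 next round, worth 0.43 × 120 = 51.6 now, so the publisher offers 51.6, keeping 68.4.
Round 3 (the author proposes): the publisher can get 68.4 next round, worth 0.44 × 68.4 = 30.096 now; the author offers that and keeps 89.904.
Round 2 (the publisher proposes): the author can get 89.904 next round, worth 0.43 × 89.904 = 38.65872 now. The publisher offers 38.65872 and keeps 120 − 38.65872 = 81.34128.
Round 1 (the author proposes): the publisher can get 81.34128 next round, worth 0.44 × 81.34128 = 35.7901632 now, so the author offers 35.7901632, keeping 84.2098368.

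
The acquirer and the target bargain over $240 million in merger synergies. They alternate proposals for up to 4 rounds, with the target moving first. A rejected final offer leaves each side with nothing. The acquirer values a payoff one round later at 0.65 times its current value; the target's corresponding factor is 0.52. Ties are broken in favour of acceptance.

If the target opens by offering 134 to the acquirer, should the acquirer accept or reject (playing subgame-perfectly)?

Round 4 (the acquirer proposes): the target will accept anything ≥ 0, so the acquirer offers 0 and keeps 240.
Round 3 (the target proposes): the acquirer can get 240 next round, worth 0.65 × 240 = 156 now; the target offers that and keeps 84.
Round 2 (the acquirer proposes): the target can get 84 next round, worth 0.52 × 84 = 43.68 now. The acquirer offers 43.68 and keeps 240 − 43.68 = 196.32.
So by rejecting in round 1, the acquirer gets 196.32 next round, worth 0.65 × 196.32 = 127.608 now.
Offer 134 ≥ 127.608, so the acquirer accepts.

Accept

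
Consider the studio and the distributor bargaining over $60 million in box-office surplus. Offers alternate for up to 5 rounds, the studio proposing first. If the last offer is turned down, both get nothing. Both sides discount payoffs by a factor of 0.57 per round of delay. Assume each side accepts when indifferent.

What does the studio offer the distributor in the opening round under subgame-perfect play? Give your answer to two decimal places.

Round 5 (the studio proposes): rejection yields 0 for the distributor; the studio offers 0 and keeps 60.
Round 4 (the distributor proposes): the studio can get 60 next round, worth 0.57 × 60 = 34.2 now. The distributor offers 34.2 and keeps 60 − 34.2 = 25.8.
Round 3 (the studio proposes): the distributor can get 25.8 next round, worth 0.57 × 25.8 = 14.706 now, so the studio offers 14.706, keeping 45.294.
Round 2 (the distributor proposes): the studio can get 45.294 next round, worth 0.57 × 45.294 = 25.81758 now. The distributor offers 25.81758 and keeps 60 − 25.81758 = 34.18242.
Round 1 (the studio proposes): the distributor can get 34.18242 next round, worth 0.57 × 34.18242 = 19.4839794 now. The studio offers 19.4839794 and keeps 60 − 19.4839794 = 40.5160206.

19.48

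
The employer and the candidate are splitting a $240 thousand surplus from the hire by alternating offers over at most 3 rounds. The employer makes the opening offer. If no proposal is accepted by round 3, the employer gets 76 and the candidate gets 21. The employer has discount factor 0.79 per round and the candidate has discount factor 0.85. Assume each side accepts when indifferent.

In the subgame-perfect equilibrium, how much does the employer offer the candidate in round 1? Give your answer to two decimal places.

56.94

Work backward from the last round.
Round 3 (the employer proposes): the candidate gets 21 if talks fail, so the employer offers 21 and keeps 219.
Round 2 (the candidate proposes): the employer can get 219 next round, worth 0.79 × 219 = 173.01 now. The candidate offers 173.01 and keeps 240 − 173.01 = 66.99.
Round 1 (the employer proposes): the candidate can get 66.99 next round, worth 0.85 × 66.99 = 56.9415 now, so the employer offers 56.9415, keeping 183.0585.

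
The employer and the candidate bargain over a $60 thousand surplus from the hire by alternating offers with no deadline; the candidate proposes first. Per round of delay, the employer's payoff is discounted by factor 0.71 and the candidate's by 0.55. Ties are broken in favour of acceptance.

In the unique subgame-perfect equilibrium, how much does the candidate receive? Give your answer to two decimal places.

In a stationary SPE each proposer offers the other exactly their discounted continuation value.
If the candidate keeps x when proposing and the employer keeps y when proposing, then x = 60 − 0.71y and y = 60 − 0.55x.
Solving: x = 60(1 − 0.71) / (1 − 0.55·0.71) = 17.4 / 0.6095 ≈ 28.5480.
The employer gets 60 − 28.5480 ≈ 31.4520.

28.55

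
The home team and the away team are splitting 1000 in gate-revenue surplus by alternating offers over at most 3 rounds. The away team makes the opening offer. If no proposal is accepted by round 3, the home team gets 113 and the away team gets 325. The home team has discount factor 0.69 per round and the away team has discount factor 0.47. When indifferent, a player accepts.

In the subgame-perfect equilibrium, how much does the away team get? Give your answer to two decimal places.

597.65

Round 3 (the away team proposes): the home team gets 113 if talks fail, so the away team offers 113 and keeps 887.
Round 2 (the home team proposes): the away team can get 887 next round, worth 0.47 × 887 = 416.89 now. The home team offers 416.89 and keeps 1000 − 416.89 = 583.11.
Round 1 (the away team proposes): the home team can get 583.11 next round, worth 0.69 × 583.11 = 402.3459 now, so the away team offers 402.3459, keeping 597.6541.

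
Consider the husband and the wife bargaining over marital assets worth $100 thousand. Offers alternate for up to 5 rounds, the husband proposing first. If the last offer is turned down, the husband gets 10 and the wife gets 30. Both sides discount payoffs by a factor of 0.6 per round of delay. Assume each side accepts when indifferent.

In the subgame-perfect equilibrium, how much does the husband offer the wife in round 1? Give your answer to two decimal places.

Round 5 (the husband proposes): the wife gets 30 if talks fail, so the husband offers 30 and keeps 70.
Round 4 (the wife proposes): the husband can get 70 next round, worth 0.6 × 70 = 42 now, so the wife offers 42, keeping 58.
Round 3 (the husband proposes): the wife can get 58 next round, worth 0.6 × 58 = 34.8 now. The husband offers 34.8 and keeps 100 − 34.8 = 65.2.
Round 2 (the wife proposes): the husband can get 65.2 next round, worth 0.6 × 65.2 = 39.12 now, so the wife offers 39.12, keeping 60.88.
Round 1 (the husband proposes): the wife can get 60.88 next round, worth 0.6 × 60.88 = 36.528 now; the husband offers that and keeps 63.472.

36.53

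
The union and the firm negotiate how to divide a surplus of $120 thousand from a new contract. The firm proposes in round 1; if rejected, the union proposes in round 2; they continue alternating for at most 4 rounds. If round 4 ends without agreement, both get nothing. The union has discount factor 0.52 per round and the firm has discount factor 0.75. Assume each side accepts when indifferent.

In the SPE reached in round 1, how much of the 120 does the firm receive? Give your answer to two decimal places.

Solve by backward induction from round 4.
Round 4 (the union proposes): the firm will accept anything ≥ 0, so the union offers 0 and keeps 120.
Round 3 (the firm proposes): the union can get 120 next round, worth 0.52 × 120 = 62.4 now; the firm offers that and keeps 57.6.
Round 2 (the union proposes): the firm can get 57.6 next round, worth 0.75 × 57.6 = 43.2 now, so the union offers 43.2, keeping 76.8.
Round 1 (the firm proposes): the union can get 76.8 next round, worth 0.52 × 76.8 = 39.936 now; the firm offers that and keeps 80.064.

80.06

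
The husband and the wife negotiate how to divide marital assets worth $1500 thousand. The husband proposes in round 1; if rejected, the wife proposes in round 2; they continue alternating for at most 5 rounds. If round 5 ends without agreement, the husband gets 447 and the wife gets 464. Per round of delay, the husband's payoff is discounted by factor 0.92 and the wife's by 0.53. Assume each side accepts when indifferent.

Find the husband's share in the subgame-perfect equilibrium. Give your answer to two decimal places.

Work backward from the last round.
Round 5 (the husband proposes): the wife gets 464 if talks fail, so the husband offers 464 and keeps 1036.
Round 4 (the wife proposes): the husband can get 1036 next round, worth 0.92 × 1036 = 953.12 now, so the wife offers 953.12, keeping 546.88.
Round 3 (the husband proposes): the wife can get 546.88 next round, worth 0.53 × 546.88 = 289.8464 now, so the husband offers 289.8464, keeping 1210.1536.
Round 2 (the wife proposes): the husband can get 1210.1536 next round, worth 0.92 × 1210.1536 = 1113.341312 now; the wife offers that and keeps 386.658688.
Round 1 (the husband proposes): the wife can get 386.658688 next round, worth 0.53 × 386.658688 = 204.92910464 now; the husband offers that and keeps 1295.07089536.

1295.07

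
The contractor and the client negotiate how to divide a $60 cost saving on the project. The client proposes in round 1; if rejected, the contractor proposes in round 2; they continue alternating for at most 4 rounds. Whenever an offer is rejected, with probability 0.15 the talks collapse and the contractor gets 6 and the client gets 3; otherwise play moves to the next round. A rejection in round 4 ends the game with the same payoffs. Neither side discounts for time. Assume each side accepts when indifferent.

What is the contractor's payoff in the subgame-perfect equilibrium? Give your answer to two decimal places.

43.82

Round 4 (the contractor proposes): the client gets 3 if talks fail, so the contractor offers 3 and keeps 57.
Round 3 (the client proposes): rejecting gives the contractor an expected 0.85 × 57 + 0.15 × 6 = 49.35; the client offers that and keeps 10.65.
Round 2 (the contractor proposes): rejecting gives the client an expected 0.85 × 10.65 + 0.15 × 3 = 9.5025. The contractor offers 9.5025 and keeps 60 − 9.5025 = 50.4975.
Round 1 (the client proposes): rejecting gives the contractor an expected 0.85 × 50.4975 + 0.15 × 6 = 43.822875, so the client offers 43.822875, keeping 16.177125.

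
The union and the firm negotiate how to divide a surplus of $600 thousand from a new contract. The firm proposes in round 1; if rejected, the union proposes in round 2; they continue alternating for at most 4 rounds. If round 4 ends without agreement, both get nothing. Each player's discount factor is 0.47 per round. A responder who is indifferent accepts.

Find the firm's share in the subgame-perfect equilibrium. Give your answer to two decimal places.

388.25

Work backward from the last round.
Round 4 (the union proposes): rejection yields 0 for the firm; the union offers 0 and keeps 600.
Round 3 (the firm proposes): the union can get 600 next round, worth 0.47 × 600 = 282 now; the firm offers that and keeps 318.
Round 2 (the union proposes): the firm can get 318 next round, worth 0.47 × 318 = 149.46 now; the union offers that and keeps 450.54.
Round 1 (the firm proposes): the union can get 450.54 next round, worth 0.47 × 450.54 = 211.7538 now, so the firm offers 211.7538, keeping 388.2462.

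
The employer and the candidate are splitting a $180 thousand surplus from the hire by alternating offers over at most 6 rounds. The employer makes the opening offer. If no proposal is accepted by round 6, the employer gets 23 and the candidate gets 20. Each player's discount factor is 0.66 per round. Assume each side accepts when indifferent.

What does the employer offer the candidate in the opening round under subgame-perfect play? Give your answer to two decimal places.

Work backward from the last round.
Round 6 (the candidate proposes): the employer gets 23 if talks fail, so the candidate offers 23 and keeps 157.
Round 5 (the employer proposes): the candidate can get 157 next round, worth 0.66 × 157 = 103.62 now; the employer offers that and keeps 76.38.
Round 4 (the candidate proposes): the employer can get 76.38 next round, worth 0.66 × 76.38 = 50.4108 now; the candidate offers that and keeps 129.5892.
Round 3 (the employer proposes): the candidate can get 129.5892 next round, worth 0.66 × 129.5892 = 85.528872 now; the employer offers that and keeps 94.471128.
Round 2 (the candidate proposes): the employer can get 94.471128 next round, worth 0.66 × 94.471128 = 62.35094448 now, so the candidate offers 62.35094448, keeping 117.64905552.
Round 1 (the employer proposes): the candidate can get 117.64905552 next round, worth 0.66 × 117.64905552 = 77.6483766432 now, so the employer offers 77.6483766432, keeping 102.3516233568.

77.65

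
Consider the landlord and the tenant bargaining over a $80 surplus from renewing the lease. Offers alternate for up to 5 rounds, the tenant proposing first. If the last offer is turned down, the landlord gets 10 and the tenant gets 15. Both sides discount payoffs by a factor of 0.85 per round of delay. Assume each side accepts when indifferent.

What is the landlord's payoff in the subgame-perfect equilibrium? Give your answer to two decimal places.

Round 5 (the tenant proposes): the landlord gets 10 if talks fail, so the tenant offers 10 and keeps 70.
Round 4 (the landlord proposes): the tenant can get 70 next round, worth 0.85 × 70 = 59.5 now, so the landlord offers 59.5, keeping 20.5.
Round 3 (the tenant proposes): the landlord can get 20.5 next round, worth 0.85 × 20.5 = 17.425 now. The tenant offers 17.425 and keeps 80 − 17.425 = 62.575.
Round 2 (the landlord proposes): the tenant can get 62.575 next round, worth 0.85 × 62.575 = 53.18875 now, so the landlord offers 53.18875, keeping 26.81125.
Round 1 (the tenant proposes): the landlord can get 26.81125 next round, worth 0.85 × 26.81125 = 22.7895625 now, so the tenant offers 22.7895625, keeping 57.2104375.

22.79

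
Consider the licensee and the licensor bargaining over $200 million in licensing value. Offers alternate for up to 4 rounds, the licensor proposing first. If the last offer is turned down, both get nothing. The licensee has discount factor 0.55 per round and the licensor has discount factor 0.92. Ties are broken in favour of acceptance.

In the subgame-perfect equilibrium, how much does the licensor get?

135.54

Work backward from the last round.
Round 4 (the licensee proposes): the licensor will accept anything ≥ 0, so the licensee offers 0 and keeps 200.
Round 3 (the licensor proposes): the licensee can get 200 next round, worth 0.55 × 200 = 110 now; the licensor offers that and keeps 90.
Round 2 (the licensee proposes): the licensor can get 90 next round, worth 0.92 × 90 = 82.8 now, so the licensee offers 82.8, keeping 117.2.
Round 1 (the licensor proposes): the licensee can get 117.2 next round, worth 0.55 × 117.2 = 64.46 now. The licensor offers 64.46 and keeps 200 − 64.46 = 135.54.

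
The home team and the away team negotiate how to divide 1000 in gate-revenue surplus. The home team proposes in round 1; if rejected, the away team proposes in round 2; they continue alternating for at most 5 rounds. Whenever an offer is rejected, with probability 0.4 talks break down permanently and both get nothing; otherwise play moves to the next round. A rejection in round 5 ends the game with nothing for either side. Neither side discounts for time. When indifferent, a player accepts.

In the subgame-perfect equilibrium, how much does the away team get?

Round 5 (the home team proposes): the away team will accept anything ≥ 0, so the home team offers 0 and keeps 1000.
Round 4 (the away team proposes): rejecting gives the home team an expected 0.6 × 1000 = 600. The away team offers 600 and keeps 1000 − 600 = 400.
Round 3 (the home team proposes): rejecting gives the away team an expected 0.6 × 400 = 240; the home team offers that and keeps 760.
Round 2 (the away team proposes): rejecting gives the home team an expected 0.6 × 760 = 456; the away team offers that and keeps 544.
Round 1 (the home team proposes): rejecting gives the away team an expected 0.6 × 544 = 326.4. The home team offers 326.4 and keeps 1000 − 326.4 = 673.6.

326.4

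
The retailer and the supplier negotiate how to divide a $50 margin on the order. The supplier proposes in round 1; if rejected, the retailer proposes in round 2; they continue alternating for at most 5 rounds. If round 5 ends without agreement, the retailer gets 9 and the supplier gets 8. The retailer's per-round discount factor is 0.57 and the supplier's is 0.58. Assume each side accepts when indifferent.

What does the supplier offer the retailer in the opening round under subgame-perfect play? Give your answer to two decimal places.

16.91

Round 5 (the supplier proposes): the retailer gets 9 if talks fail, so the supplier offers 9 and keeps 41.
Round 4 (the retailer proposes): the supplier can get 41 next round, worth 0.58 × 41 = 23.78 now, so the retailer offers 23.78, keeping 26.22.
Round 3 (the supplier proposes): the retailer can get 26.22 next round, worth 0.57 × 26.22 = 14.9454 now. The supplier offers 14.9454 and keeps 50 − 14.9454 = 35.0546.
Round 2 (the retailer proposes): the supplier can get 35.0546 next round, worth 0.58 × 35.0546 = 20.331668 now, so the retailer offers 20.331668, keeping 29.668332.
Round 1 (the supplier proposes): the retailer can get 29.668332 next round, worth 0.57 × 29.668332 = 16.91094924 now; the supplier offers that and keeps 33.08905076.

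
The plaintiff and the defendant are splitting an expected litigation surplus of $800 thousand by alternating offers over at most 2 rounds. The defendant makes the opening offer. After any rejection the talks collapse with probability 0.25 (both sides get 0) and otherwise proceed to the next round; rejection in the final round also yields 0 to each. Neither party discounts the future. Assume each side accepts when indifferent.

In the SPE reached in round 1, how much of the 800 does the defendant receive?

Round 2 (the plaintiff proposes): rejection yields 0 for the defendant; the plaintiff offers 0 and keeps 800.
Round 1 (the defendant proposes): rejecting gives the plaintiff an expected 0.75 × 800 = 600; the defendant offers that and keeps 200.

200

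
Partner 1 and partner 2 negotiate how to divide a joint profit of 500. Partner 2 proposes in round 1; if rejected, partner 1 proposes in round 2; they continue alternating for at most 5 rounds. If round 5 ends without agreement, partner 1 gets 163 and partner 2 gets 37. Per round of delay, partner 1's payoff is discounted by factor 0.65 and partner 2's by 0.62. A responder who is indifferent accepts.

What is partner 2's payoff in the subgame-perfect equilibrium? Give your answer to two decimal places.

300.26

Work backward from the last round.
Round 5 (partner 2 proposes): partner 1 gets 163 if talks fail, so partner 2 offers 163 and keeps 337.
Round 4 (partner 1 proposes): partner 2 can get 337 next round, worth 0.62 × 337 = 208.94 now; partner 1 offers that and keeps 291.06.
Round 3 (partner 2 proposes): partner 1 can get 291.06 next round, worth 0.65 × 291.06 = 189.189 now. Partner 2 offers 189.189 and keeps 500 − 189.189 = 310.811.
Round 2 (partner 1 proposes): partner 2 can get 310.811 next round, worth 0.62 × 310.811 = 192.70282 now. Partner 1 offers 192.70282 and keeps 500 − 192.70282 = 307.29718.
Round 1 (partner 2 proposes): partner 1 can get 307.29718 next round, worth 0.65 × 307.29718 = 199.743167 now, so partner 2 offers 199.743167, keeping 300.256833.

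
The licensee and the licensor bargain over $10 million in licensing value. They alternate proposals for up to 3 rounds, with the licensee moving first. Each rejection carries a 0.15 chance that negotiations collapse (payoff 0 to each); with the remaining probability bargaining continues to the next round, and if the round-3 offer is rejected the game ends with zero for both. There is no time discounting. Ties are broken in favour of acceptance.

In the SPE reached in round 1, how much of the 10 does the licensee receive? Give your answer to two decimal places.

8.73

Round 3 (the licensee proposes): rejection yields 0 for the licensor; the licensee offers 0 and keeps 10.
Round 2 (the licensor proposes): rejecting gives the licensee an expected 0.85 × 10 = 8.5, so the licensor offers 8.5, keeping 1.5.
Round 1 (the licensee proposes): rejecting gives the licensor an expected 0.85 × 1.5 = 1.275, so the licensee offers 1.275, keeping 8.725.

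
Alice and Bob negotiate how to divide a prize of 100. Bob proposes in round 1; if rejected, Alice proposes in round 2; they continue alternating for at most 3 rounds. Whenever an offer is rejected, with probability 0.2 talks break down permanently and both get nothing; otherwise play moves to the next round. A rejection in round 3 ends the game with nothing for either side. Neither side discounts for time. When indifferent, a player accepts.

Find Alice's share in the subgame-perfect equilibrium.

By backward induction:
Round 3 (Bob proposes): rejection yields 0 for Alice; Bob offers 0 and keeps 100.
Round 2 (Alice proposes): rejecting gives Bob an expected 0.8 × 100 = 80; Alice offers that and keeps 20.
Round 1 (Bob proposes): rejecting gives Alice an expected 0.8 × 20 = 16, so Bob offers 16, keeping 84.

16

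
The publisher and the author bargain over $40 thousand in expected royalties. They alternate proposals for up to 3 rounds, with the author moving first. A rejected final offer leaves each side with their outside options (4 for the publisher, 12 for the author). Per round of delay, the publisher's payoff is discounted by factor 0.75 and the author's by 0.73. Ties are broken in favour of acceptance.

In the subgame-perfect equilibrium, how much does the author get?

29.71

Round 3 (the author proposes): the publisher gets 4 if talks fail, so the author offers 4 and keeps 36.
Round 2 (the publisher proposes): the author can get 36 next round, worth 0.73 × 36 = 26.28 now; the publisher offers that and keeps 13.72.
Round 1 (the author proposes): the publisher can get 13.72 next round, worth 0.75 × 13.72 = 10.29 now. The author offers 10.29 and keeps 40 − 10.29 = 29.71.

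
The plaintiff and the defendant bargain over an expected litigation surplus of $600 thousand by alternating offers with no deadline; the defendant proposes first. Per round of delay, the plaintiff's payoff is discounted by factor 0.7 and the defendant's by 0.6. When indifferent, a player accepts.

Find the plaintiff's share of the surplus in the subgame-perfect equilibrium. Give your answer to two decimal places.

When the defendant proposes, the plaintiff accepts any offer worth at least 0.7 times what the plaintiff would get by proposing next round; and vice versa.
This gives x = 600 − 0.7y and y = 600 − 0.6x, where x and y are each side's share when it proposes.
Hence (1 − 0.7·0.6)x = 600(1 − 0.7), i.e. 0.58·x = 180.
x ≈ 310.3448; the plaintiff's share is 600 − x ≈ 289.6552.

289.66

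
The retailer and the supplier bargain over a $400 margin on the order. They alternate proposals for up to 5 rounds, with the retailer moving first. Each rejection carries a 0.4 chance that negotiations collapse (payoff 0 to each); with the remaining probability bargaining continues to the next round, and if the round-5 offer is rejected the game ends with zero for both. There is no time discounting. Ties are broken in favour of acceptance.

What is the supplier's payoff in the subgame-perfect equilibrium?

By backward induction:
Round 5 (the retailer proposes): rejection yields 0 for the supplier; the retailer offers 0 and keeps 400.
Round 4 (the supplier proposes): rejecting gives the retailer an expected 0.6 × 400 = 240; the supplier offers that and keeps 160.
Round 3 (the retailer proposes): rejecting gives the supplier an expected 0.6 × 160 = 96; the retailer offers that and keeps 304.
Round 2 (the supplier proposes): rejecting gives the retailer an expected 0.6 × 304 = 182.4, so the supplier offers 182.4, keeping 217.6.
Round 1 (the retailer proposes): rejecting gives the supplier an expected 0.6 × 217.6 = 130.56; the retailer offers that and keeps 269.44.

130.56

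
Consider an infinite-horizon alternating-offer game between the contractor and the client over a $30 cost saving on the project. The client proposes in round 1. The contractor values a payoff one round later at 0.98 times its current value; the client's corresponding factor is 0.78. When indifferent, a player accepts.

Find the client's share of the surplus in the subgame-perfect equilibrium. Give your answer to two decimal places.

In a stationary SPE each proposer offers the other exactly their discounted continuation value.
If the client keeps x when proposing and the contractor keeps y when proposing, then x = 30 − 0.98y and y = 30 − 0.78x.
Solving: x = 30(1 − 0.98) / (1 − 0.78·0.98) = 0.6 / 0.2356 ≈ 2.5467.
The contractor gets 30 − 2.5467 ≈ 27.4533.

2.55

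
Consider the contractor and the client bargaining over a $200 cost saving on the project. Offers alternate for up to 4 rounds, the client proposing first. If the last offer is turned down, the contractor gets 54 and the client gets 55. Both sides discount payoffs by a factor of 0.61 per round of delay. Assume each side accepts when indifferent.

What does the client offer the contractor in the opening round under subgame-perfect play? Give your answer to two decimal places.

Round 4 (the contractor proposes): the client gets 55 if talks fail, so the contractor offers 55 and keeps 145.
Round 3 (the client proposes): the contractor can get 145 next round, worth 0.61 × 145 = 88.45 now; the client offers that and keeps 111.55.
Round 2 (the contractor proposes): the client can get 111.55 next round, worth 0.61 × 111.55 = 68.0455 now. The contractor offers 68.0455 and keeps 200 − 68.0455 = 131.9545.
Round 1 (the client proposes): the contractor can get 131.9545 next round, worth 0.61 × 131.9545 = 80.492245 now, so the client offers 80.492245, keeping 119.507755.

80.49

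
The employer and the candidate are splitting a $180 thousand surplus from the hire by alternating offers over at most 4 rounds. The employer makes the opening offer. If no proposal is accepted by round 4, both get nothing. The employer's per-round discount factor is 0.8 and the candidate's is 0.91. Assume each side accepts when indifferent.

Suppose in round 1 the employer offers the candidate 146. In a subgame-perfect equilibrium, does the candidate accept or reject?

Reject

Round 4 (the candidate proposes): the employer will accept anything ≥ 0, so the candidate offers 0 and keeps 180.
Round 3 (the employer proposes): the candidate can get 180 next round, worth 0.91 × 180 = 163.8 now; the employer offers that and keeps 16.2.
Round 2 (the candidate proposes): the employer can get 16.2 next round, worth 0.8 × 16.2 = 12.96 now; the candidate offers that and keeps 167.04.
So by rejecting in round 1, the candidate gets 167.04 next round, worth 0.91 × 167.04 = 152.0064 now.
Offer 146 < 152.0064, so the candidate rejects.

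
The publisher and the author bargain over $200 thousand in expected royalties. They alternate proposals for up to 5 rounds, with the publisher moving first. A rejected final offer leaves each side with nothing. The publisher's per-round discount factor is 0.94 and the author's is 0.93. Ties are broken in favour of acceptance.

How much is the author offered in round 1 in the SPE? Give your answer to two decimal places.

Round 5 (the publisher proposes): rejection yields 0 for the author; the publisher offers 0 and keeps 200.
Round 4 (the author proposes): the publisher can get 200 next round, worth 0.94 × 200 = 188 now. The author offers 188 and keeps 200 − 188 = 12.
Round 3 (the publisher proposes): the author can get 12 next round, worth 0.93 × 12 = 11.16 now, so the publisher offers 11.16, keeping 188.84.
Round 2 (the author proposes): the publisher can get 188.84 next round, worth 0.94 × 188.84 = 177.5096 now. The author offers 177.5096 and keeps 200 − 177.5096 = 22.4904.
Round 1 (the publisher proposes): the author can get 22.4904 next round, worth 0.93 × 22.4904 = 20.916072 now. The publisher offers 20.916072 and keeps 200 − 20.916072 = 179.083928.

20.92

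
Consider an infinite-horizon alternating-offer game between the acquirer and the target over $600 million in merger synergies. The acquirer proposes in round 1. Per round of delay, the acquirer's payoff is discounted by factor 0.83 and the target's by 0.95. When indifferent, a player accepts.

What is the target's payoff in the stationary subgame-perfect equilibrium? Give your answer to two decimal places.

458.16

Let x be the acquirer's share when the acquirer proposes and y be the target's share when the target proposes.
The target accepts iff offered ≥ 0.95·y, so x = 600 − 0.95y. Symmetrically y = 600 − 0.83x.
Substituting: x = 600 − 0.95(600 − 0.83x), giving x(1 − 0.83·0.95) = 600(1 − 0.95).
So x = 600 × 0.05 / 0.2115 ≈ 141.8440, and the target receives 600 − x ≈ 458.1560.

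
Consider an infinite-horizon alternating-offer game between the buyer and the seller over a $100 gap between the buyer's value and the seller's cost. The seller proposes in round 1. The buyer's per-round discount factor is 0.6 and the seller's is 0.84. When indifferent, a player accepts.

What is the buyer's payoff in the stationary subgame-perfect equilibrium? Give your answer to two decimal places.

When the seller proposes, the buyer accepts any offer worth at least 0.6 times what the buyer would get by proposing next round; and vice versa.
This gives x = 100 − 0.6y and y = 100 − 0.84x, where x and y are each side's share when it proposes.
Hence (1 − 0.6·0.84)x = 100(1 − 0.6), i.e. 0.496·x = 40.
x ≈ 80.6452; the buyer's share is 100 − x ≈ 19.3548.

19.35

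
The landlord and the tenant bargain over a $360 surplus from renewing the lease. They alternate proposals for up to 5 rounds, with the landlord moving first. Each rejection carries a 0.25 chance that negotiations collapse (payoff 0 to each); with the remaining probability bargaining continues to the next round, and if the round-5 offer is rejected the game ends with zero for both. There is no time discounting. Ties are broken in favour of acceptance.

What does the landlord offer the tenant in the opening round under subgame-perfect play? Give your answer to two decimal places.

Round 5 (the landlord proposes): rejection yields 0 for the tenant; the landlord offers 0 and keeps 360.
Round 4 (the tenant proposes): rejecting gives the landlord an expected 0.75 × 360 = 270, so the tenant offers 270, keeping 90.
Round 3 (the landlord proposes): rejecting gives the tenant an expected 0.75 × 90 = 67.5, so the landlord offers 67.5, keeping 292.5.
Round 2 (the tenant proposes): rejecting gives the landlord an expected 0.75 × 292.5 = 219.375; the tenant offers that and keeps 140.625.
Round 1 (the landlord proposes): rejecting gives the tenant an expected 0.75 × 140.625 = 105.46875; the landlord offers that and keeps 254.53125.

105.47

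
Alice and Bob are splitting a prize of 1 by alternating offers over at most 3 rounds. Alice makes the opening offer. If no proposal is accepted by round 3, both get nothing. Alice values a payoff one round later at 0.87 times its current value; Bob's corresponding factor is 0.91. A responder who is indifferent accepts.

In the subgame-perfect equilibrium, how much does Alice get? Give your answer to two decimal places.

By backward induction:
Round 3 (Alice proposes): rejection yields 0 for Bob; Alice offers 0 and keeps 1.
Round 2 (Bob proposes): Alice can get 1 next round, worth 0.87 × 1 = 0.87 now, so Bob offers 0.87, keeping 0.13.
Round 1 (Alice proposes): Bob can get 0.13 next round, worth 0.91 × 0.13 = 0.1183 now; Alice offers that and keeps 0.8817.

0.88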